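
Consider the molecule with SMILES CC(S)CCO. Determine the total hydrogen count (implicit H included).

10

Walk through each heavy atom and fill implicit hydrogens from standard valence (C 4, N 3, O 2, S 2, halogen 1):
  atom 1: C, bond orders sum to 1 (valence 4) → 3 H
  atom 2: C, bond orders sum to 3 (valence 4) → 1 H
  atom 3: S, bond orders sum to 1 (valence 2) → 1 H
  atom 4: C, bond orders sum to 2 (valence 4) → 2 H
  atom 5: C, bond orders sum to 2 (valence 4) → 2 H
  atom 6: O, bond orders sum to 1 (valence 2) → 1 H
Total hydrogens: 10.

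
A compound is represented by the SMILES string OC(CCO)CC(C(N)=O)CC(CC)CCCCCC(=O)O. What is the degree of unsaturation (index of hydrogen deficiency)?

Degree of unsaturation = (number of rings) + (number of π bonds).
Ring closures in the SMILES: 0.
π bonds: 2 double bonds (each 1 DoU) → 2 DoU from unsaturation.
Total DoU = 0 + 2 = 2.

2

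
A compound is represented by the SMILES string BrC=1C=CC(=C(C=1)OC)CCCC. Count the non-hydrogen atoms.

Every atom symbol written in the SMILES (organic subset) is one heavy atom; implicit H are not written.
Heavy atoms by element → Br:1, C:11, O:1.
Total: 13.

13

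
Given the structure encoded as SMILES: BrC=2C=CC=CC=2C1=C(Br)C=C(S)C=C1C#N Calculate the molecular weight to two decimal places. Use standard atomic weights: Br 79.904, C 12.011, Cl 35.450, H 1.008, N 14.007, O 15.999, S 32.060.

First, the molecular formula is C13H7Br2NS (counting implicit H from valence).
  Br: 2 × 79.904 = 159.808
  C: 13 × 12.011 = 156.143
  H: 7 × 1.008 = 7.056
  N: 1 × 14.007 = 14.007
  S: 1 × 32.060 = 32.060
Sum: 2×79.904 + 13×12.011 + 7×1.008 + 1×14.007 + 1×32.060 = 369.074 → 369.07 g/mol.

369.07 g/mol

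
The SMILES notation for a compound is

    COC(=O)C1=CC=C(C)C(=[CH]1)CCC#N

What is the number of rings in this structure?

1

In SMILES, each pair of matching ring-closure digits denotes one ring-closing bond; the number of such bonds equals the number of independent rings.
Ring-closure bonds here: 1.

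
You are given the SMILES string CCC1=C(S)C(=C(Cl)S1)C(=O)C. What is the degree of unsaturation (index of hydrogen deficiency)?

4

Degree of unsaturation = (number of rings) + (number of π bonds).
Ring closures in the SMILES: 1.
π bonds: 3 double bonds (each 1 DoU) → 3 DoU from unsaturation.
Total DoU = 1 + 3 = 4.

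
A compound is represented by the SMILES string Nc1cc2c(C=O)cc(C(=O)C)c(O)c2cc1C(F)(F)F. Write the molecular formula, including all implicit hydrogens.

C14H10F3NO3

Walk through each heavy atom and fill implicit hydrogens from standard valence (C 4, N 3, O 2, S 2, halogen 1); for lowercase aromatic atoms, an aromatic c carries 1 H when it has two neighbours and 0 H with three, and aromatic n carries 0 H:
  atom 1: N, bond orders sum to 1 (valence 3) → 2 H
  atom 2: aromatic c, 3 neighbours → 0 H
  atom 3: aromatic c, 2 neighbours → 1 H
  atom 4: aromatic c, 3 neighbours → 0 H
  atom 5: aromatic c, 3 neighbours → 0 H
  atom 6: C, bond orders sum to 3 (valence 4) → 1 H
  atom 7: O, bond orders sum to 2 (valence 2) → 0 H
  atom 8: aromatic c, 2 neighbours → 1 H
  atom 9: aromatic c, 3 neighbours → 0 H
  atom 10: C, bond orders sum to 4 (valence 4) → 0 H
  atom 11: O, bond orders sum to 2 (valence 2) → 0 H
  atom 12: C, bond orders sum to 1 (valence 4) → 3 H
  atom 13: aromatic c, 3 neighbours → 0 H
  atom 14: O, bond orders sum to 1 (valence 2) → 1 H
  atom 15: aromatic c, 3 neighbours → 0 H
  atom 16: aromatic c, 2 neighbours → 1 H
  atom 17: aromatic c, 3 neighbours → 0 H
  atom 18: C, bond orders sum to 4 (valence 4) → 0 H
  atom 19: F (halogen, monovalent) → 0 H
  atom 20: F (halogen, monovalent) → 0 H
  atom 21: F (halogen, monovalent) → 0 H
Totals → C:14, H:10, F:3, N:1, O:3.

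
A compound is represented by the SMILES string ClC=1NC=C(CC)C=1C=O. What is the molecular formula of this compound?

Walk through each heavy atom and fill implicit hydrogens from standard valence (C 4, N 3, O 2, S 2, halogen 1):
  atom 1: Cl (halogen, monovalent) → 0 H
  atom 2: C, bond orders sum to 4 (valence 4) → 0 H
  atom 3: N, bond orders sum to 2 (valence 3) → 1 H
  atom 4: C, bond orders sum to 3 (valence 4) → 1 H
  atom 5: C, bond orders sum to 4 (valence 4) → 0 H
  atom 6: C, bond orders sum to 2 (valence 4) → 2 H
  atom 7: C, bond orders sum to 1 (valence 4) → 3 H
  atom 8: C, bond orders sum to 4 (valence 4) → 0 H
  atom 9: C, bond orders sum to 3 (valence 4) → 1 H
  atom 10: O, bond orders sum to 2 (valence 2) → 0 H
Totals → C:7, H:8, Cl:1, N:1, O:1.
In Hill order: C7H8ClNO.

C7H8ClNO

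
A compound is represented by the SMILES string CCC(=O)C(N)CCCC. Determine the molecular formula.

C8H17NO

Walk through each heavy atom and fill implicit hydrogens from standard valence (C 4, N 3, O 2, S 2, halogen 1):
  atom 1: C, bond orders sum to 1 (valence 4) → 3 H
  atom 2: C, bond orders sum to 2 (valence 4) → 2 H
  atom 3: C, bond orders sum to 4 (valence 4) → 0 H
  atom 4: O, bond orders sum to 2 (valence 2) → 0 H
  atom 5: C, bond orders sum to 3 (valence 4) → 1 H
  atom 6: N, bond orders sum to 1 (valence 3) → 2 H
  atom 7: C, bond orders sum to 2 (valence 4) → 2 H
  atom 8: C, bond orders sum to 2 (valence 4) → 2 H
  atom 9: C, bond orders sum to 2 (valence 4) → 2 H
  atom 10: C, bond orders sum to 1 (valence 4) → 3 H
Totals → C:8, H:17, N:1, O:1.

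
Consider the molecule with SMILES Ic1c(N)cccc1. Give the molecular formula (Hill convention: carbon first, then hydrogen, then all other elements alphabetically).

Walk through each heavy atom and fill implicit hydrogens from standard valence (C 4, N 3, O 2, S 2, halogen 1); for lowercase aromatic atoms, an aromatic c carries 1 H when it has two neighbours and 0 H with three, and aromatic n carries 0 H:
  atom 1: I (halogen, monovalent) → 0 H
  atom 2: aromatic c, 3 neighbours → 0 H
  atom 3: aromatic c, 3 neighbours → 0 H
  atom 4: N, bond orders sum to 1 (valence 3) → 2 H
  atom 5: aromatic c, 2 neighbours → 1 H
  atom 6: aromatic c, 2 neighbours → 1 H
  atom 7: aromatic c, 2 neighbours → 1 H
  atom 8: aromatic c, 2 neighbours → 1 H
Totals → C:6, H:6, I:1, N:1.

C6H6IN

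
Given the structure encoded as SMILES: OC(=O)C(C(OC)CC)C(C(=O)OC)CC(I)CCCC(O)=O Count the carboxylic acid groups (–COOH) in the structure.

2

The carboxylic acid motif appears at heavy-atom positions 2, 21 in the SMILES.
Other groups present: 1 ester, 1 ether.
Carboxylic acid count: 2.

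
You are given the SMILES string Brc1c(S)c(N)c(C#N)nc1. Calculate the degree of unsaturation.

6

Molecular formula: C6H4BrN3S.
DoU = (2C + 2 + N − H − X) / 2, where X is the halogen count and O/S are ignored.
    = (2·6 + 2 + 3 − 4 − 1) / 2 = 12 / 2 = 6.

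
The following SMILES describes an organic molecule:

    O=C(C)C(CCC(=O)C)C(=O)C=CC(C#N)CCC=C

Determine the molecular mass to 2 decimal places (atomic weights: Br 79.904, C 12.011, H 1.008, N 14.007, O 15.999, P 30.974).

First, the molecular formula is C16H21NO3 (counting implicit H from valence).
  C: 16 × 12.011 = 192.176
  H: 21 × 1.008 = 21.168
  N: 1 × 14.007 = 14.007
  O: 3 × 15.999 = 47.997
Sum: 16×12.011 + 21×1.008 + 1×14.007 + 3×15.999 = 275.348 → 275.35 g/mol.

275.35 g/mol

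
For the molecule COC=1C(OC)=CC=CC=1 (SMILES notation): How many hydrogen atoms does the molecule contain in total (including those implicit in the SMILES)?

10

Walk through each heavy atom and fill implicit hydrogens from standard valence (C 4, N 3, O 2, S 2, halogen 1):
  atom 1: C, bond orders sum to 1 (valence 4) → 3 H
  atom 2: O, bond orders sum to 2 (valence 2) → 0 H
  atom 3: C, bond orders sum to 4 (valence 4) → 0 H
  atom 4: C, bond orders sum to 4 (valence 4) → 0 H
  atom 5: O, bond orders sum to 2 (valence 2) → 0 H
  atom 6: C, bond orders sum to 1 (valence 4) → 3 H
  atom 7: C, bond orders sum to 3 (valence 4) → 1 H
  atom 8: C, bond orders sum to 3 (valence 4) → 1 H
  atom 9: C, bond orders sum to 3 (valence 4) → 1 H
  atom 10: C, bond orders sum to 3 (valence 4) → 1 H
Total hydrogens: 10.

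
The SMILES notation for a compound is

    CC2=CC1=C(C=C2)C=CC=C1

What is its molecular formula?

C11H10

Walk through each heavy atom and fill implicit hydrogens from standard valence (C 4, N 3, O 2, S 2, halogen 1):
  atom 1: C, bond orders sum to 1 (valence 4) → 3 H
  atom 2: C, bond orders sum to 4 (valence 4) → 0 H
  atom 3: C, bond orders sum to 3 (valence 4) → 1 H
  atom 4: C, bond orders sum to 4 (valence 4) → 0 H
  atom 5: C, bond orders sum to 4 (valence 4) → 0 H
  atom 6: C, bond orders sum to 3 (valence 4) → 1 H
  atom 7: C, bond orders sum to 3 (valence 4) → 1 H
  atom 8: C, bond orders sum to 3 (valence 4) → 1 H
  atom 9: C, bond orders sum to 3 (valence 4) → 1 H
  atom 10: C, bond orders sum to 3 (valence 4) → 1 H
  atom 11: C, bond orders sum to 3 (valence 4) → 1 H
Totals → C:11, H:10.
In Hill order: C11H10.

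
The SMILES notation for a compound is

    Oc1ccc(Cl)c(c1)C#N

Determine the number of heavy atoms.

10

Every atom symbol written in the SMILES (organic subset) is one heavy atom; implicit H are not written.
Heavy atoms by element → C:7, Cl:1, N:1, O:1.
Total: 10.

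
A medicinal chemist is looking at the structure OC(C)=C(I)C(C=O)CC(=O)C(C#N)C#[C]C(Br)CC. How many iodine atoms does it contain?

Scan the SMILES for I atoms (remember two-letter symbols like Cl and Br are single atoms).
Iodine count: 1.

1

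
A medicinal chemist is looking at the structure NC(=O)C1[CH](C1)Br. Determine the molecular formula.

C4H6BrNO

Walk through each heavy atom and fill implicit hydrogens from standard valence (C 4, N 3, O 2, S 2, halogen 1):
  atom 1: N, bond orders sum to 1 (valence 3) → 2 H
  atom 2: C, bond orders sum to 4 (valence 4) → 0 H
  atom 3: O, bond orders sum to 2 (valence 2) → 0 H
  atom 4: C, bond orders sum to 3 (valence 4) → 1 H
  atom 5: C with explicit H count 1
  atom 6: C, bond orders sum to 2 (valence 4) → 2 H
  atom 7: Br (halogen, monovalent) → 0 H
Totals → C:4, H:6, Br:1, N:1, O:1.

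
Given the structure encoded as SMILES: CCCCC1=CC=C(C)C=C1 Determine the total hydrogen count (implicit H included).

Walk through each heavy atom and fill implicit hydrogens from standard valence (C 4, N 3, O 2, S 2, halogen 1):
  atom 1: C, bond orders sum to 1 (valence 4) → 3 H
  atom 2: C, bond orders sum to 2 (valence 4) → 2 H
  atom 3: C, bond orders sum to 2 (valence 4) → 2 H
  atom 4: C, bond orders sum to 2 (valence 4) → 2 H
  atom 5: C, bond orders sum to 4 (valence 4) → 0 H
  atom 6: C, bond orders sum to 3 (valence 4) → 1 H
  atom 7: C, bond orders sum to 3 (valence 4) → 1 H
  atom 8: C, bond orders sum to 4 (valence 4) → 0 H
  atom 9: C, bond orders sum to 1 (valence 4) → 3 H
  atom 10: C, bond orders sum to 3 (valence 4) → 1 H
  atom 11: C, bond orders sum to 3 (valence 4) → 1 H
Total hydrogens: 16.

16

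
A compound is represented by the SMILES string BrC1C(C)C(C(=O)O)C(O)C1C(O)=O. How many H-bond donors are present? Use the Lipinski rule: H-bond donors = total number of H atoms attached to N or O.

Donors: find every N or O and count the H atoms it carries.
  atom 7 (O): bond orders sum to 2 → 0 H
  atom 8 (O): bond orders sum to 1 → 1 H
  atom 10 (O): bond orders sum to 1 → 1 H
  atom 13 (O): bond orders sum to 1 → 1 H
  atom 14 (O): bond orders sum to 2 → 0 H
Lipinski HBD = 3.

3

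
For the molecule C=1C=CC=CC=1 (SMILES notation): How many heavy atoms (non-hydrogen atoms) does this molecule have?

Every atom symbol written in the SMILES (organic subset) is one heavy atom; implicit H are not written.
Heavy atoms by element → C:6.
Total: 6.

6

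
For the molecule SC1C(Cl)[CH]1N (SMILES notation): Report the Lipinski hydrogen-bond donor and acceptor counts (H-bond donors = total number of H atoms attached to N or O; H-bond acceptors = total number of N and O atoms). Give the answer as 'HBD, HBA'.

Donors: find every N or O and count the H atoms it carries.
  atom 6 (N): bond orders sum to 1 → 2 H
Lipinski HBD = 2.
Acceptors: N atoms = 1, O atoms = 0 → HBA = 1.

2, 1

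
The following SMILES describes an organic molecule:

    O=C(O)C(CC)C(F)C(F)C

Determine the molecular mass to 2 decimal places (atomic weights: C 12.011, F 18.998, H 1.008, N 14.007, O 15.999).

First, the molecular formula is C7H12F2O2 (counting implicit H from valence).
  C: 7 × 12.011 = 84.077
  F: 2 × 18.998 = 37.996
  H: 12 × 1.008 = 12.096
  O: 2 × 15.999 = 31.998
Sum: 7×12.011 + 2×18.998 + 12×1.008 + 2×15.999 = 166.167 → 166.17 g/mol.

166.17 g/mol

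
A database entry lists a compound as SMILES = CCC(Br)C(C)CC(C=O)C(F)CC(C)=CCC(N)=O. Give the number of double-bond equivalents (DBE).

3

Degree of unsaturation = (number of rings) + (number of π bonds).
Ring closures in the SMILES: 0.
π bonds: 3 double bonds (each 1 DoU) → 3 DoU from unsaturation.
Total DoU = 0 + 3 = 3.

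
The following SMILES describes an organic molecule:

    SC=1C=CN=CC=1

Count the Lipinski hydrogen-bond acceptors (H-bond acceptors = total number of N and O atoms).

1

N atoms: 1; O atoms: 0.
Lipinski HBA = 1 + 0 = 1.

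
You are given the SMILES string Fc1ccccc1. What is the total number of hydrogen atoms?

5

Walk through each heavy atom and fill implicit hydrogens from standard valence (C 4, N 3, O 2, S 2, halogen 1); for lowercase aromatic atoms, an aromatic c carries 1 H when it has two neighbours and 0 H with three, and aromatic n carries 0 H:
  atom 1: F (halogen, monovalent) → 0 H
  atom 2: aromatic c, 3 neighbours → 0 H
  atom 3: aromatic c, 2 neighbours → 1 H
  atom 4: aromatic c, 2 neighbours → 1 H
  atom 5: aromatic c, 2 neighbours → 1 H
  atom 6: aromatic c, 2 neighbours → 1 H
  atom 7: aromatic c, 2 neighbours → 1 H
Total hydrogens: 5.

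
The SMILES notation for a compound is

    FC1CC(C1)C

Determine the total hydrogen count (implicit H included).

Walk through each heavy atom and fill implicit hydrogens from standard valence (C 4, N 3, O 2, S 2, halogen 1):
  atom 1: F (halogen, monovalent) → 0 H
  atom 2: C, bond orders sum to 3 (valence 4) → 1 H
  atom 3: C, bond orders sum to 2 (valence 4) → 2 H
  atom 4: C, bond orders sum to 3 (valence 4) → 1 H
  atom 5: C, bond orders sum to 2 (valence 4) → 2 H
  atom 6: C, bond orders sum to 1 (valence 4) → 3 H
Total hydrogens: 9.

9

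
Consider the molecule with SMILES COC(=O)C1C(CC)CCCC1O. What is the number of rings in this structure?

In SMILES, each pair of matching ring-closure digits denotes one ring-closing bond; the number of such bonds equals the number of independent rings.
Ring-closure bonds here: 1.

1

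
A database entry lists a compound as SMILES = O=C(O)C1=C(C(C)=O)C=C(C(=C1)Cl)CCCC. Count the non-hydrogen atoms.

Every atom symbol written in the SMILES (organic subset) is one heavy atom; implicit H are not written.
Heavy atoms by element → C:13, Cl:1, O:3.
Total: 17.

17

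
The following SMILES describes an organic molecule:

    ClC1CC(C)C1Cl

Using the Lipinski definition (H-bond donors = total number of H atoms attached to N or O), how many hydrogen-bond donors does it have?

0

Donors: find every N or O and count the H atoms it carries.
  (no N or O atoms present)
Lipinski HBD = 0.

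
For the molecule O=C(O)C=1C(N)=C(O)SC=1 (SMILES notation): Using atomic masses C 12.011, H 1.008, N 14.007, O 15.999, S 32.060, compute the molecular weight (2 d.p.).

159.16 g/mol

First, the molecular formula is C5H5NO3S (counting implicit H from valence).
  C: 5 × 12.011 = 60.055
  H: 5 × 1.008 = 5.040
  N: 1 × 14.007 = 14.007
  O: 3 × 15.999 = 47.997
  S: 1 × 32.060 = 32.060
Sum: 5×12.011 + 5×1.008 + 1×14.007 + 3×15.999 + 1×32.060 = 159.159 → 159.16 g/mol.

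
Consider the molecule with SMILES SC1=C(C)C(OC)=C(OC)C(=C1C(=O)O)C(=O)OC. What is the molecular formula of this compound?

Walk through each heavy atom and fill implicit hydrogens from standard valence (C 4, N 3, O 2, S 2, halogen 1):
  atom 1: S, bond orders sum to 1 (valence 2) → 1 H
  atom 2: C, bond orders sum to 4 (valence 4) → 0 H
  atom 3: C, bond orders sum to 4 (valence 4) → 0 H
  atom 4: C, bond orders sum to 1 (valence 4) → 3 H
  atom 5: C, bond orders sum to 4 (valence 4) → 0 H
  atom 6: O, bond orders sum to 2 (valence 2) → 0 H
  atom 7: C, bond orders sum to 1 (valence 4) → 3 H
  atom 8: C, bond orders sum to 4 (valence 4) → 0 H
  atom 9: O, bond orders sum to 2 (valence 2) → 0 H
  atom 10: C, bond orders sum to 1 (valence 4) → 3 H
  atom 11: C, bond orders sum to 4 (valence 4) → 0 H
  atom 12: C, bond orders sum to 4 (valence 4) → 0 H
  atom 13: C, bond orders sum to 4 (valence 4) → 0 H
  atom 14: O, bond orders sum to 2 (valence 2) → 0 H
  atom 15: O, bond orders sum to 1 (valence 2) → 1 H
  atom 16: C, bond orders sum to 4 (valence 4) → 0 H
  atom 17: O, bond orders sum to 2 (valence 2) → 0 H
  atom 18: O, bond orders sum to 2 (valence 2) → 0 H
  atom 19: C, bond orders sum to 1 (valence 4) → 3 H
Totals → C:12, H:14, O:6, S:1.
In Hill order: C12H14O6S.

C12H14O6S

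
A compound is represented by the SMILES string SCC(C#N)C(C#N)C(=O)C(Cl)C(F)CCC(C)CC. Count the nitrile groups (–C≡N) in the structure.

2

The nitrile motif appears at heavy-atom positions 4, 7 in the SMILES.
Other groups present: 1 ketone, 1 thiol.
Nitrile count: 2.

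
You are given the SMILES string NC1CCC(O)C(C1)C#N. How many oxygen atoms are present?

Scan the SMILES for O atoms (remember two-letter symbols like Cl and Br are single atoms).
Oxygen count: 1.

1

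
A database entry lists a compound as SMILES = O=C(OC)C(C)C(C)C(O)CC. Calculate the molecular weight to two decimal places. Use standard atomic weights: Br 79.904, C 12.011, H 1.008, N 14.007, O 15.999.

174.24 g/mol

First, the molecular formula is C9H18O3 (counting implicit H from valence).
  C: 9 × 12.011 = 108.099
  H: 18 × 1.008 = 18.144
  O: 3 × 15.999 = 47.997
Sum: 9×12.011 + 18×1.008 + 3×15.999 = 174.240 → 174.24 g/mol.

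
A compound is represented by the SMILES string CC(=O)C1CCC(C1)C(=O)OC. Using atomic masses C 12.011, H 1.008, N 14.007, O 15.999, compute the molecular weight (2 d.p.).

First, the molecular formula is C9H14O3 (counting implicit H from valence).
  C: 9 × 12.011 = 108.099
  H: 14 × 1.008 = 14.112
  O: 3 × 15.999 = 47.997
Sum: 9×12.011 + 14×1.008 + 3×15.999 = 170.208 → 170.21 g/mol.

170.21 g/mol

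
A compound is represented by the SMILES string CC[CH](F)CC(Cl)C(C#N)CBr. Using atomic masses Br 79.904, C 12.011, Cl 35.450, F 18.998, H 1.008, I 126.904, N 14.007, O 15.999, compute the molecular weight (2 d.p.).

First, the molecular formula is C8H12BrClFN (counting implicit H from valence).
  Br: 1 × 79.904 = 79.904
  C: 8 × 12.011 = 96.088
  Cl: 1 × 35.450 = 35.450
  F: 1 × 18.998 = 18.998
  H: 12 × 1.008 = 12.096
  N: 1 × 14.007 = 14.007
Sum: 1×79.904 + 8×12.011 + 1×35.450 + 1×18.998 + 12×1.008 + 1×14.007 = 256.543 → 256.54 g/mol.

256.54 g/mol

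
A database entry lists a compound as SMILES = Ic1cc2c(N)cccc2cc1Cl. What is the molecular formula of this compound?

C10H7ClIN

Walk through each heavy atom and fill implicit hydrogens from standard valence (C 4, N 3, O 2, S 2, halogen 1); for lowercase aromatic atoms, an aromatic c carries 1 H when it has two neighbours and 0 H with three, and aromatic n carries 0 H:
  atom 1: I (halogen, monovalent) → 0 H
  atom 2: aromatic c, 3 neighbours → 0 H
  atom 3: aromatic c, 2 neighbours → 1 H
  atom 4: aromatic c, 3 neighbours → 0 H
  atom 5: aromatic c, 3 neighbours → 0 H
  atom 6: N, bond orders sum to 1 (valence 3) → 2 H
  atom 7: aromatic c, 2 neighbours → 1 H
  atom 8: aromatic c, 2 neighbours → 1 H
  atom 9: aromatic c, 2 neighbours → 1 H
  atom 10: aromatic c, 3 neighbours → 0 H
  atom 11: aromatic c, 2 neighbours → 1 H
  atom 12: aromatic c, 3 neighbours → 0 H
  atom 13: Cl (halogen, monovalent) → 0 H
Totals → C:10, H:7, Cl:1, I:1, N:1.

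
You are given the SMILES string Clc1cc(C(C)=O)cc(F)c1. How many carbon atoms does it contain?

8

Count every carbon token in the SMILES (each C, including those in ring-closure positions and inside branches).
Carbon count: 8.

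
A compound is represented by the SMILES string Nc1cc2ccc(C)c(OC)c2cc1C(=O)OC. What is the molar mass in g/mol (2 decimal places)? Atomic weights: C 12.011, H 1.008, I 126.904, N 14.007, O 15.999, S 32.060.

245.28 g/mol

First, the molecular formula is C14H15NO3 (counting implicit H from valence).
  C: 14 × 12.011 = 168.154
  H: 15 × 1.008 = 15.120
  N: 1 × 14.007 = 14.007
  O: 3 × 15.999 = 47.997
Sum: 14×12.011 + 15×1.008 + 1×14.007 + 3×15.999 = 245.278 → 245.28 g/mol.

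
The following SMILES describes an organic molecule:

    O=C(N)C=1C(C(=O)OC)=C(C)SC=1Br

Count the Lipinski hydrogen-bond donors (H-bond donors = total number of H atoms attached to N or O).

Donors: find every N or O and count the H atoms it carries.
  atom 1 (O): bond orders sum to 2 → 0 H
  atom 3 (N): bond orders sum to 1 → 2 H
  atom 7 (O): bond orders sum to 2 → 0 H
  atom 8 (O): bond orders sum to 2 → 0 H
Lipinski HBD = 2.

2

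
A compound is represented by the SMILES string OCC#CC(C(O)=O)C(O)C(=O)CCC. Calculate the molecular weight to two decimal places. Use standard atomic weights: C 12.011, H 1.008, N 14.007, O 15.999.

First, the molecular formula is C10H14O5 (counting implicit H from valence).
  C: 10 × 12.011 = 120.110
  H: 14 × 1.008 = 14.112
  O: 5 × 15.999 = 79.995
Sum: 10×12.011 + 14×1.008 + 5×15.999 = 214.217 → 214.22 g/mol.

214.22 g/mol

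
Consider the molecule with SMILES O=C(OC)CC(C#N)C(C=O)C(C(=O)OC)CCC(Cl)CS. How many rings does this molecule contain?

0

In SMILES, each pair of matching ring-closure digits denotes one ring-closing bond; the number of such bonds equals the number of independent rings.
Ring-closure bonds here: 0.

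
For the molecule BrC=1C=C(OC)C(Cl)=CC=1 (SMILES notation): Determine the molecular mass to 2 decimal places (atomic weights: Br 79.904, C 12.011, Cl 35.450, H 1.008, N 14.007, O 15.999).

221.48 g/mol

First, the molecular formula is C7H6BrClO (counting implicit H from valence).
  Br: 1 × 79.904 = 79.904
  C: 7 × 12.011 = 84.077
  Cl: 1 × 35.450 = 35.450
  H: 6 × 1.008 = 6.048
  O: 1 × 15.999 = 15.999
Sum: 1×79.904 + 7×12.011 + 1×35.450 + 6×1.008 + 1×15.999 = 221.478 → 221.48 g/mol.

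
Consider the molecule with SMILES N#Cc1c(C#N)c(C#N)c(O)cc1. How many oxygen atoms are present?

Scan the SMILES for O atoms (remember two-letter symbols like Cl and Br are single atoms).
Oxygen count: 1.

1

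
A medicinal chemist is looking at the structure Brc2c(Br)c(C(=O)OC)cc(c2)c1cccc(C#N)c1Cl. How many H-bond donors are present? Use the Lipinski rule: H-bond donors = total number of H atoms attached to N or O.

0

Donors: find every N or O and count the H atoms it carries.
  atom 7 (O): bond orders sum to 2 → 0 H
  atom 8 (O): bond orders sum to 2 → 0 H
  atom 19 (N): bond orders sum to 3 → 0 H
Lipinski HBD = 0.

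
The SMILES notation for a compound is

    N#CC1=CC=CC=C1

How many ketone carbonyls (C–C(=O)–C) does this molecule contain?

0

Scan the SMILES for the ketone motif — none present.
Groups that are present: 1 nitrile.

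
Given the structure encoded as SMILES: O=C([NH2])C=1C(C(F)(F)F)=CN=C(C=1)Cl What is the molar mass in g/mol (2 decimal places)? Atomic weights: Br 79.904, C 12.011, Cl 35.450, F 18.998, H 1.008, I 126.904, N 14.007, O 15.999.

224.57 g/mol

First, the molecular formula is C7H4ClF3N2O (counting implicit H from valence).
  C: 7 × 12.011 = 84.077
  Cl: 1 × 35.450 = 35.450
  F: 3 × 18.998 = 56.994
  H: 4 × 1.008 = 4.032
  N: 2 × 14.007 = 28.014
  O: 1 × 15.999 = 15.999
Sum: 7×12.011 + 1×35.450 + 3×18.998 + 4×1.008 + 2×14.007 + 1×15.999 = 224.566 → 224.57 g/mol.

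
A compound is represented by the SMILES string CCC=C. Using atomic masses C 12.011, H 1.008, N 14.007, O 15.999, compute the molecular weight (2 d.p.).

56.11 g/mol

First, the molecular formula is C4H8 (counting implicit H from valence).
  C: 4 × 12.011 = 48.044
  H: 8 × 1.008 = 8.064
Sum: 4×12.011 + 8×1.008 = 56.108 → 56.11 g/mol.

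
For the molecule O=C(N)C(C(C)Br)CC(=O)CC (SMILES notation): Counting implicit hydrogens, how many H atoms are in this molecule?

14

Walk through each heavy atom and fill implicit hydrogens from standard valence (C 4, N 3, O 2, S 2, halogen 1):
  atom 1: O, bond orders sum to 2 (valence 2) → 0 H
  atom 2: C, bond orders sum to 4 (valence 4) → 0 H
  atom 3: N, bond orders sum to 1 (valence 3) → 2 H
  atom 4: C, bond orders sum to 3 (valence 4) → 1 H
  atom 5: C, bond orders sum to 3 (valence 4) → 1 H
  atom 6: C, bond orders sum to 1 (valence 4) → 3 H
  atom 7: Br (halogen, monovalent) → 0 H
  atom 8: C, bond orders sum to 2 (valence 4) → 2 H
  atom 9: C, bond orders sum to 4 (valence 4) → 0 H
  atom 10: O, bond orders sum to 2 (valence 2) → 0 H
  atom 11: C, bond orders sum to 2 (valence 4) → 2 H
  atom 12: C, bond orders sum to 1 (valence 4) → 3 H
Total hydrogens: 14.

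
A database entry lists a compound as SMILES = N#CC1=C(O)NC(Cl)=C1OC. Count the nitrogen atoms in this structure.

Scan the SMILES for N atoms (remember two-letter symbols like Cl and Br are single atoms).
Nitrogen count: 2.

2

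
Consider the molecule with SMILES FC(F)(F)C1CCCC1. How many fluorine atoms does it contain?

Scan the SMILES for F atoms (remember two-letter symbols like Cl and Br are single atoms).
Fluorine count: 3.

3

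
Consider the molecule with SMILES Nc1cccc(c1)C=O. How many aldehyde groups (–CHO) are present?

The aldehyde motif appears at heavy-atom position 8 in the SMILES.
Other groups present: 1 primary amine.
Aldehyde count: 1.

1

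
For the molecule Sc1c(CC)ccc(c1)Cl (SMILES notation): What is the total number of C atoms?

8

Count every carbon token in the SMILES (each C, including those in ring-closure positions and inside branches).
Carbon count: 8.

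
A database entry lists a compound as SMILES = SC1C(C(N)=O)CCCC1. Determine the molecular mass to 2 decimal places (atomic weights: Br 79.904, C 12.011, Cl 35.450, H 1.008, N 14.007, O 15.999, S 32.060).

159.25 g/mol

First, the molecular formula is C7H13NOS (counting implicit H from valence).
  C: 7 × 12.011 = 84.077
  H: 13 × 1.008 = 13.104
  N: 1 × 14.007 = 14.007
  O: 1 × 15.999 = 15.999
  S: 1 × 32.060 = 32.060
Sum: 7×12.011 + 13×1.008 + 1×14.007 + 1×15.999 + 1×32.060 = 159.247 → 159.25 g/mol.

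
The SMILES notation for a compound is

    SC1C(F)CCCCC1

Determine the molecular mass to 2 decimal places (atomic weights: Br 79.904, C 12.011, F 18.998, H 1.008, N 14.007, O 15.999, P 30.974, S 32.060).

148.24 g/mol

First, the molecular formula is C7H13FS (counting implicit H from valence).
  C: 7 × 12.011 = 84.077
  F: 1 × 18.998 = 18.998
  H: 13 × 1.008 = 13.104
  S: 1 × 32.060 = 32.060
Sum: 7×12.011 + 1×18.998 + 13×1.008 + 1×32.060 = 148.239 → 148.24 g/mol.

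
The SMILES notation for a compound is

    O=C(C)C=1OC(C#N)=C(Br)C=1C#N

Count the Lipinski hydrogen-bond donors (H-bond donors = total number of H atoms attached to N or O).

Donors: find every N or O and count the H atoms it carries.
  atom 1 (O): bond orders sum to 2 → 0 H
  atom 5 (O): bond orders sum to 2 → 0 H
  atom 8 (N): bond orders sum to 3 → 0 H
  atom 13 (N): bond orders sum to 3 → 0 H
Lipinski HBD = 0.

0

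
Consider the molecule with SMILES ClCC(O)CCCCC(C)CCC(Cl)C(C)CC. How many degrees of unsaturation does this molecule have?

Molecular formula: C15H30Cl2O.
DoU = (2C + 2 + N − H − X) / 2, where X is the halogen count and O/S are ignored.
    = (2·15 + 2 + 0 − 30 − 2) / 2 = 0 / 2 = 0.

0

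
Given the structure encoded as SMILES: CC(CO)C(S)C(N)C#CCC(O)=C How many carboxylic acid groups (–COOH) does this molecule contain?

0

Scan the SMILES for the carboxylic acid motif — none present.
Groups that are present: 1 alkene, 1 alkyne, 2 hydroxyl, 1 primary amine, 1 thiol.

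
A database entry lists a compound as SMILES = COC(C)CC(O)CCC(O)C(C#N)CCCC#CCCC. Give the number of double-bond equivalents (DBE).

Degree of unsaturation = (number of rings) + (number of π bonds).
Ring closures in the SMILES: 0.
π bonds: 2 triple bonds (each 2 DoU) → 4 DoU from unsaturation.
Total DoU = 0 + 4 = 4.

4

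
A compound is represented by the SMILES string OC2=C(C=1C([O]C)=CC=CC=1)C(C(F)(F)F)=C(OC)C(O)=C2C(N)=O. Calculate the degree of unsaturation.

Molecular formula: C16H14F3NO5.
DoU = (2C + 2 + N − H − X) / 2, where X is the halogen count and O/S are ignored.
    = (2·16 + 2 + 1 − 14 − 3) / 2 = 18 / 2 = 9.

9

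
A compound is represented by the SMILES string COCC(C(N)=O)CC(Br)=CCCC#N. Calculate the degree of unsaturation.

4

Degree of unsaturation = (number of rings) + (number of π bonds).
Ring closures in the SMILES: 0.
π bonds: 2 double bonds (each 1 DoU), 1 triple bond (each 2 DoU) → 4 DoU from unsaturation.
Total DoU = 0 + 4 = 4.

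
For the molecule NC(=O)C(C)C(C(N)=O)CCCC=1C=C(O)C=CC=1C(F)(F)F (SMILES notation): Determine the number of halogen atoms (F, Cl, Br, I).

Halogen atoms appear at heavy-atom positions 21, 22, 23 (3×F).
Other groups present: 2 amide, 1 hydroxyl.
Halogen count: 3.

3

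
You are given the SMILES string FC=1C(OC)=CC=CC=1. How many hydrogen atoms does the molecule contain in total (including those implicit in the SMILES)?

Walk through each heavy atom and fill implicit hydrogens from standard valence (C 4, N 3, O 2, S 2, halogen 1):
  atom 1: F (halogen, monovalent) → 0 H
  atom 2: C, bond orders sum to 4 (valence 4) → 0 H
  atom 3: C, bond orders sum to 4 (valence 4) → 0 H
  atom 4: O, bond orders sum to 2 (valence 2) → 0 H
  atom 5: C, bond orders sum to 1 (valence 4) → 3 H
  atom 6: C, bond orders sum to 3 (valence 4) → 1 H
  atom 7: C, bond orders sum to 3 (valence 4) → 1 H
  atom 8: C, bond orders sum to 3 (valence 4) → 1 H
  atom 9: C, bond orders sum to 3 (valence 4) → 1 H
Total hydrogens: 7.

7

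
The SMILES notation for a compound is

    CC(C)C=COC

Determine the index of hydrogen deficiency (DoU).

Degree of unsaturation = (number of rings) + (number of π bonds).
Ring closures in the SMILES: 0.
π bonds: 1 double bond (each 1 DoU) → 1 DoU from unsaturation.
Total DoU = 0 + 1 = 1.

1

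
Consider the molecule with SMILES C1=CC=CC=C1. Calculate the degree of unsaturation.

Degree of unsaturation = (number of rings) + (number of π bonds).
Ring closures in the SMILES: 1.
π bonds: 3 double bonds (each 1 DoU) → 3 DoU from unsaturation.
Total DoU = 1 + 3 = 4.

4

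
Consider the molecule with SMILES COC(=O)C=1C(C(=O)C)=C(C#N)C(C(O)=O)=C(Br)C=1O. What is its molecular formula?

C12H8BrNO6

Walk through each heavy atom and fill implicit hydrogens from standard valence (C 4, N 3, O 2, S 2, halogen 1):
  atom 1: C, bond orders sum to 1 (valence 4) → 3 H
  atom 2: O, bond orders sum to 2 (valence 2) → 0 H
  atom 3: C, bond orders sum to 4 (valence 4) → 0 H
  atom 4: O, bond orders sum to 2 (valence 2) → 0 H
  atom 5: C, bond orders sum to 4 (valence 4) → 0 H
  atom 6: C, bond orders sum to 4 (valence 4) → 0 H
  atom 7: C, bond orders sum to 4 (valence 4) → 0 H
  atom 8: O, bond orders sum to 2 (valence 2) → 0 H
  atom 9: C, bond orders sum to 1 (valence 4) → 3 H
  atom 10: C, bond orders sum to 4 (valence 4) → 0 H
  atom 11: C, bond orders sum to 4 (valence 4) → 0 H
  atom 12: N, bond orders sum to 3 (valence 3) → 0 H
  atom 13: C, bond orders sum to 4 (valence 4) → 0 H
  atom 14: C, bond orders sum to 4 (valence 4) → 0 H
  atom 15: O, bond orders sum to 1 (valence 2) → 1 H
  atom 16: O, bond orders sum to 2 (valence 2) → 0 H
  atom 17: C, bond orders sum to 4 (valence 4) → 0 H
  atom 18: Br (halogen, monovalent) → 0 H
  atom 19: C, bond orders sum to 4 (valence 4) → 0 H
  atom 20: O, bond orders sum to 1 (valence 2) → 1 H
Totals → C:12, H:8, Br:1, N:1, O:6.
In Hill order: C12H8BrNO6.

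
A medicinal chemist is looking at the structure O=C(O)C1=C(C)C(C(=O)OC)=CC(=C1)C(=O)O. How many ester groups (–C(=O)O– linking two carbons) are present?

1

The ester motif appears at heavy-atom position 8 in the SMILES.
Other groups present: 2 carboxylic acid.
Ester count: 1.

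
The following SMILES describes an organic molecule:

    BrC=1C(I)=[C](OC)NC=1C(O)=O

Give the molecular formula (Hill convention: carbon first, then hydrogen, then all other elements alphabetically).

C6H5BrINO3

Walk through each heavy atom and fill implicit hydrogens from standard valence (C 4, N 3, O 2, S 2, halogen 1):
  atom 1: Br (halogen, monovalent) → 0 H
  atom 2: C, bond orders sum to 4 (valence 4) → 0 H
  atom 3: C, bond orders sum to 4 (valence 4) → 0 H
  atom 4: I (halogen, monovalent) → 0 H
  atom 5: C with explicit H count 0
  atom 6: O, bond orders sum to 2 (valence 2) → 0 H
  atom 7: C, bond orders sum to 1 (valence 4) → 3 H
  atom 8: N, bond orders sum to 2 (valence 3) → 1 H
  atom 9: C, bond orders sum to 4 (valence 4) → 0 H
  atom 10: C, bond orders sum to 4 (valence 4) → 0 H
  atom 11: O, bond orders sum to 1 (valence 2) → 1 H
  atom 12: O, bond orders sum to 2 (valence 2) → 0 H
Totals → C:6, H:5, Br:1, I:1, N:1, O:3.
In Hill order: C6H5BrINO3.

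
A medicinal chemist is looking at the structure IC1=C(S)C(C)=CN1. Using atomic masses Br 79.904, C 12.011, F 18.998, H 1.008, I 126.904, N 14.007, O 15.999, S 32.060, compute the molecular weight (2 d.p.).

First, the molecular formula is C5H6INS (counting implicit H from valence).
  C: 5 × 12.011 = 60.055
  H: 6 × 1.008 = 6.048
  I: 1 × 126.904 = 126.904
  N: 1 × 14.007 = 14.007
  S: 1 × 32.060 = 32.060
Sum: 5×12.011 + 6×1.008 + 1×126.904 + 1×14.007 + 1×32.060 = 239.074 → 239.07 g/mol.

239.07 g/mol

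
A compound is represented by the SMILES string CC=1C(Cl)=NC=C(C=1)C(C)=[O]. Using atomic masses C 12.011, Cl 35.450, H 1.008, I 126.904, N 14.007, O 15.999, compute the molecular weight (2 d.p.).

First, the molecular formula is C8H8ClNO (counting implicit H from valence).
  C: 8 × 12.011 = 96.088
  Cl: 1 × 35.450 = 35.450
  H: 8 × 1.008 = 8.064
  N: 1 × 14.007 = 14.007
  O: 1 × 15.999 = 15.999
Sum: 8×12.011 + 1×35.450 + 8×1.008 + 1×14.007 + 1×15.999 = 169.608 → 169.61 g/mol.

169.61 g/mol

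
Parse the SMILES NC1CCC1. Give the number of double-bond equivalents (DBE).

Molecular formula: C4H9N.
DoU = (2C + 2 + N − H − X) / 2, where X is the halogen count and O/S are ignored.
    = (2·4 + 2 + 1 − 9 − 0) / 2 = 2 / 2 = 1.

1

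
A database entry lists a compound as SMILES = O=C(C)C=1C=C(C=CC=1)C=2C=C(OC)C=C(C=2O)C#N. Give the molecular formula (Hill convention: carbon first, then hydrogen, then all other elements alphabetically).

Walk through each heavy atom and fill implicit hydrogens from standard valence (C 4, N 3, O 2, S 2, halogen 1):
  atom 1: O, bond orders sum to 2 (valence 2) → 0 H
  atom 2: C, bond orders sum to 4 (valence 4) → 0 H
  atom 3: C, bond orders sum to 1 (valence 4) → 3 H
  atom 4: C, bond orders sum to 4 (valence 4) → 0 H
  atom 5: C, bond orders sum to 3 (valence 4) → 1 H
  atom 6: C, bond orders sum to 4 (valence 4) → 0 H
  atom 7: C, bond orders sum to 3 (valence 4) → 1 H
  atom 8: C, bond orders sum to 3 (valence 4) → 1 H
  atom 9: C, bond orders sum to 3 (valence 4) → 1 H
  atom 10: C, bond orders sum to 4 (valence 4) → 0 H
  atom 11: C, bond orders sum to 3 (valence 4) → 1 H
  atom 12: C, bond orders sum to 4 (valence 4) → 0 H
  atom 13: O, bond orders sum to 2 (valence 2) → 0 H
  atom 14: C, bond orders sum to 1 (valence 4) → 3 H
  atom 15: C, bond orders sum to 3 (valence 4) → 1 H
  atom 16: C, bond orders sum to 4 (valence 4) → 0 H
  atom 17: C, bond orders sum to 4 (valence 4) → 0 H
  atom 18: O, bond orders sum to 1 (valence 2) → 1 H
  atom 19: C, bond orders sum to 4 (valence 4) → 0 H
  atom 20: N, bond orders sum to 3 (valence 3) → 0 H
Totals → C:16, H:13, N:1, O:3.
In Hill order: C16H13NO3.

C16H13NO3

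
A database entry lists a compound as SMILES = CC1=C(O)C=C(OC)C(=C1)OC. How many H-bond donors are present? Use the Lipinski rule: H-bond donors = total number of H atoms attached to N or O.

Donors: find every N or O and count the H atoms it carries.
  atom 4 (O): bond orders sum to 1 → 1 H
  atom 7 (O): bond orders sum to 2 → 0 H
  atom 11 (O): bond orders sum to 2 → 0 H
Lipinski HBD = 1.

1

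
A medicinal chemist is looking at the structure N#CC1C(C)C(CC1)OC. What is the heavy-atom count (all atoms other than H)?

Every atom symbol written in the SMILES (organic subset) is one heavy atom; implicit H are not written.
Heavy atoms by element → C:8, N:1, O:1.
Total: 10.

10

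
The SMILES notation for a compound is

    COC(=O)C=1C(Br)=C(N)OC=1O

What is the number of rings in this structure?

In SMILES, each pair of matching ring-closure digits denotes one ring-closing bond; the number of such bonds equals the number of independent rings.
Ring-closure bonds here: 1.

1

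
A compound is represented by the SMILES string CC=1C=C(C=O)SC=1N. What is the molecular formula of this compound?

C6H7NOS

Walk through each heavy atom and fill implicit hydrogens from standard valence (C 4, N 3, O 2, S 2, halogen 1):
  atom 1: C, bond orders sum to 1 (valence 4) → 3 H
  atom 2: C, bond orders sum to 4 (valence 4) → 0 H
  atom 3: C, bond orders sum to 3 (valence 4) → 1 H
  atom 4: C, bond orders sum to 4 (valence 4) → 0 H
  atom 5: C, bond orders sum to 3 (valence 4) → 1 H
  atom 6: O, bond orders sum to 2 (valence 2) → 0 H
  atom 7: S, bond orders sum to 2 (valence 2) → 0 H
  atom 8: C, bond orders sum to 4 (valence 4) → 0 H
  atom 9: N, bond orders sum to 1 (valence 3) → 2 H
Totals → C:6, H:7, N:1, O:1, S:1.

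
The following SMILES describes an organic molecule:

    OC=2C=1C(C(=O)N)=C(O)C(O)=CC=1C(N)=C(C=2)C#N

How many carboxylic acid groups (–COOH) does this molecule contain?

Scan the SMILES for the carboxylic acid motif — none present.
Groups that are present: 1 amide, 3 hydroxyl, 1 nitrile, 1 primary amine.

0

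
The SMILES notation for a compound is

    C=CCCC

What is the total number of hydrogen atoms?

Walk through each heavy atom and fill implicit hydrogens from standard valence (C 4, N 3, O 2, S 2, halogen 1):
  atom 1: C, bond orders sum to 2 (valence 4) → 2 H
  atom 2: C, bond orders sum to 3 (valence 4) → 1 H
  atom 3: C, bond orders sum to 2 (valence 4) → 2 H
  atom 4: C, bond orders sum to 2 (valence 4) → 2 H
  atom 5: C, bond orders sum to 1 (valence 4) → 3 H
Total hydrogens: 10.

10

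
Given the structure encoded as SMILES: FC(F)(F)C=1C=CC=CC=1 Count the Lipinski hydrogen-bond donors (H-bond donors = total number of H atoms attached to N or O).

Donors: find every N or O and count the H atoms it carries.
  (no N or O atoms present)
Lipinski HBD = 0.

0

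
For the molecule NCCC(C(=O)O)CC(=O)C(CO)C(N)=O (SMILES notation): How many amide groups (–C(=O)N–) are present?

1

The amide motif appears at heavy-atom position 14 in the SMILES.
Other groups present: 1 carboxylic acid, 1 hydroxyl, 1 ketone, 1 primary amine.
Amide count: 1.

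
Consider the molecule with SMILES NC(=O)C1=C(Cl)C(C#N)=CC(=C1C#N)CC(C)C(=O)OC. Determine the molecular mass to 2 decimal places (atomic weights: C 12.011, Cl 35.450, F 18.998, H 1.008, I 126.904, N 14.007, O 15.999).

305.72 g/mol

First, the molecular formula is C14H12ClN3O3 (counting implicit H from valence).
  C: 14 × 12.011 = 168.154
  Cl: 1 × 35.450 = 35.450
  H: 12 × 1.008 = 12.096
  N: 3 × 14.007 = 42.021
  O: 3 × 15.999 = 47.997
Sum: 14×12.011 + 1×35.450 + 12×1.008 + 3×14.007 + 3×15.999 = 305.718 → 305.72 g/mol.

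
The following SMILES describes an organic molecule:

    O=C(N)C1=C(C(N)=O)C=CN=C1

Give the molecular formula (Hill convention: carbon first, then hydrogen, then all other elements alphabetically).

Walk through each heavy atom and fill implicit hydrogens from standard valence (C 4, N 3, O 2, S 2, halogen 1):
  atom 1: O, bond orders sum to 2 (valence 2) → 0 H
  atom 2: C, bond orders sum to 4 (valence 4) → 0 H
  atom 3: N, bond orders sum to 1 (valence 3) → 2 H
  atom 4: C, bond orders sum to 4 (valence 4) → 0 H
  atom 5: C, bond orders sum to 4 (valence 4) → 0 H
  atom 6: C, bond orders sum to 4 (valence 4) → 0 H
  atom 7: N, bond orders sum to 1 (valence 3) → 2 H
  atom 8: O, bond orders sum to 2 (valence 2) → 0 H
  atom 9: C, bond orders sum to 3 (valence 4) → 1 H
  atom 10: C, bond orders sum to 3 (valence 4) → 1 H
  atom 11: N, bond orders sum to 3 (valence 3) → 0 H
  atom 12: C, bond orders sum to 3 (valence 4) → 1 H
Totals → C:7, H:7, N:3, O:2.

C7H7N3O2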